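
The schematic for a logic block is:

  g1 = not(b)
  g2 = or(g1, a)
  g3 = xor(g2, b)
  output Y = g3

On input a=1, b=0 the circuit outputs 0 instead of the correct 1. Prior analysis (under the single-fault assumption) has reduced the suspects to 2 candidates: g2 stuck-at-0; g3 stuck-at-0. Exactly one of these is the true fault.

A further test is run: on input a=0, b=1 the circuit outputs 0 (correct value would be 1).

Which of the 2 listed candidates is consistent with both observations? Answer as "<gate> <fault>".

g3 stuck-at-0

Evaluate each candidate on input a=0, b=1:
  g2 stuck-at-0: g1=0, g2=0 [stuck-at-0], g3=1 → 1 — eliminated
  g3 stuck-at-0: g1=0, g2=0, g3=0 [stuck-at-0] → 0 — matches
Only g3 stuck-at-0 reproduces the observed 0.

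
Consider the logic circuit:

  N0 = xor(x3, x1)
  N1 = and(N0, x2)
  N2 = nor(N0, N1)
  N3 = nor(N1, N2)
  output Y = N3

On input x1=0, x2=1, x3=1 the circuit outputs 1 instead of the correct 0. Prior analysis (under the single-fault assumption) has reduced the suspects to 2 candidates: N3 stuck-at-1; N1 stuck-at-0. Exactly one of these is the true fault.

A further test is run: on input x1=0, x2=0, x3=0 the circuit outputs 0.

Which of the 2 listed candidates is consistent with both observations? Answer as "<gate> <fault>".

Evaluate each candidate on input x1=0, x2=0, x3=0:
  N3 stuck-at-1: N0=0, N1=0, N2=1, N3=1 [stuck-at-1] → 1 — eliminated
  N1 stuck-at-0: N0=0, N1=0 [stuck-at-0], N2=1, N3=0 → 0 — matches
Only N1 stuck-at-0 reproduces the observed 0.

N1 stuck-at-0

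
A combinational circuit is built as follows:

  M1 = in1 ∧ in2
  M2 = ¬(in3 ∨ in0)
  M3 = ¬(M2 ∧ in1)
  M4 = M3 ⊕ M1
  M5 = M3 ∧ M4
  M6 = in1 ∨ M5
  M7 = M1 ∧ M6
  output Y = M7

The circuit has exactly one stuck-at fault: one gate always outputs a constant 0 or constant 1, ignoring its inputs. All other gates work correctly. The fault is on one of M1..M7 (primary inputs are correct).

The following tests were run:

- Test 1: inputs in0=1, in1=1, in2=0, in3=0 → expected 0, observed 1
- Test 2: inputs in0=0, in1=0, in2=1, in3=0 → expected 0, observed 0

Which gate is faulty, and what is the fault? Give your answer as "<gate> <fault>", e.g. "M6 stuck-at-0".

M1 stuck-at-1

Fault-free values for test 1 (in0=1, in1=1, in2=0, in3=0): M1=0, M2=0, M3=1, M4=1, M5=1, M6=1, M7=0, giving Y=0. Observed 1.
Test 1: faults giving observed 1 are {M1 stuck-at-1, M7 stuck-at-1}.
Test 2 (in0=0, in1=0, in2=1, in3=0): fault-free M1=0, M2=1, M3=1, M4=1, M5=1, M6=1, M7=0 → 0; observed 0. Eliminates M7 stuck-at-1.
Only M1 stuck-at-1 is consistent with every test.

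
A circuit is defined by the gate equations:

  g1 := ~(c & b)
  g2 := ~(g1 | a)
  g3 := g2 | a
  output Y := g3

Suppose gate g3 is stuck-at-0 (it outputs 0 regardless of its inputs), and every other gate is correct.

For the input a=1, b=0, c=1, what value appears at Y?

Propagate with g3 forced: g1=1, g2=0, g3=0 [stuck-at-0].
So Y = 0. (Without the fault it would be 1.)

0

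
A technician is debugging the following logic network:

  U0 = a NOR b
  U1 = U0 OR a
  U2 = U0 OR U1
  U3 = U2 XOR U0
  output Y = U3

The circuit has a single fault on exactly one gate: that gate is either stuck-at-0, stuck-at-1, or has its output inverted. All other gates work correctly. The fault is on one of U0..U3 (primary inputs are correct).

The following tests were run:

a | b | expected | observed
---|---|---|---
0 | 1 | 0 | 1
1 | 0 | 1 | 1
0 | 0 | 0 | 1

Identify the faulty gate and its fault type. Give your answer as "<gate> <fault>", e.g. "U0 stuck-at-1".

Fault-free values for test 1 (a=0, b=1): U0=0, U1=0, U2=0, U3=0, giving Y=0. Observed 1.
Test 1: faults giving observed 1 are {U1 stuck-at-1, U1 inverted output, U2 stuck-at-1, U2 inverted output, U3 stuck-at-1, U3 inverted output}.
Test 2 (a=1, b=0): fault-free U0=0, U1=1, U2=1, U3=1 → 1; observed 1. Eliminates U1 inverted output, U2 inverted output, U3 inverted output.
Test 3 (a=0, b=0): fault-free U0=1, U1=1, U2=1, U3=0 → 0; observed 1. Eliminates U1 stuck-at-1, U2 stuck-at-1.
Only U3 stuck-at-1 is consistent with every test.

U3 stuck-at-1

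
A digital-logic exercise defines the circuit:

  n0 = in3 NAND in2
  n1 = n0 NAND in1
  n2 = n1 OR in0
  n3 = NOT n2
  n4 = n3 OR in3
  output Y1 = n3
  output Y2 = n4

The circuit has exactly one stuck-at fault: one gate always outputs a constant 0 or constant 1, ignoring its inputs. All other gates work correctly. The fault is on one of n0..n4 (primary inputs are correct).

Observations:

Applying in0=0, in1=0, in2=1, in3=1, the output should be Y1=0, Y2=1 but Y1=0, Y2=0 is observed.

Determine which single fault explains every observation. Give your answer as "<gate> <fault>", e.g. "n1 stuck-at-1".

Fault-free values for test 1 (in0=0, in1=0, in2=1, in3=1): n0=0, n1=1, n2=1, n3=0, n4=1, giving Y1=0, Y2=1. Observed Y1=0, Y2=0.
Test 1: faults giving observed Y1=0, Y2=0 are {n4 stuck-at-0}.
Only n4 stuck-at-0 is consistent with every test.

n4 stuck-at-0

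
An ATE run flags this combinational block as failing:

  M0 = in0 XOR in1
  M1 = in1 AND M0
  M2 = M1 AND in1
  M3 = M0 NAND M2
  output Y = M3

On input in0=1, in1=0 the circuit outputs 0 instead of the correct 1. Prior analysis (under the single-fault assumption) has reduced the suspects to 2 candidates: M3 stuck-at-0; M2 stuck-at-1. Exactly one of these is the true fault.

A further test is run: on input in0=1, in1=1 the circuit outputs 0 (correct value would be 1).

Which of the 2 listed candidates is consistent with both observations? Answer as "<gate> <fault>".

M3 stuck-at-0

Evaluate each candidate on input in0=1, in1=1:
  M3 stuck-at-0: M0=0, M1=0, M2=0, M3=0 [stuck-at-0] → 0 — matches
  M2 stuck-at-1: M0=0, M1=0, M2=1 [stuck-at-1], M3=1 → 1 — eliminated
Only M3 stuck-at-0 reproduces the observed 0.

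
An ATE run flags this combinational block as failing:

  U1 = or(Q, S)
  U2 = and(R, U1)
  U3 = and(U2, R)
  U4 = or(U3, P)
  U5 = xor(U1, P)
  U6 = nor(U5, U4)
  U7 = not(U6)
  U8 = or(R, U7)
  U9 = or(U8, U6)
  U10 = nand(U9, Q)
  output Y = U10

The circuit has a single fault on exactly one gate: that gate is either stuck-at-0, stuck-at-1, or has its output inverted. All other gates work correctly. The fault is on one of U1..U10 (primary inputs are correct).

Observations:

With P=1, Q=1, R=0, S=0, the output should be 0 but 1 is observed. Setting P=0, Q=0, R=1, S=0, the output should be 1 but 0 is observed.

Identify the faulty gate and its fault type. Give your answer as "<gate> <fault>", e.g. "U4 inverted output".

U10 inverted output

Fault-free values for test 1 (P=1, Q=1, R=0, S=0): U1=1, U2=0, U3=0, U4=1, U5=0, U6=0, U7=1, U8=1, U9=1, U10=0, giving Y=0. Observed 1.
Test 1: faults giving observed 1 are {U7 stuck-at-0, U7 inverted output, U8 stuck-at-0, U8 inverted output, U9 stuck-at-0, U9 inverted output, U10 stuck-at-1, U10 inverted output}.
Test 2 (P=0, Q=0, R=1, S=0): fault-free U1=0, U2=0, U3=0, U4=0, U5=0, U6=1, U7=0, U8=1, U9=1, U10=1 → 1; observed 0. Eliminates U7 stuck-at-0, U7 inverted output, U8 stuck-at-0, U8 inverted output, U9 stuck-at-0, U9 inverted output, U10 stuck-at-1.
Only U10 inverted output is consistent with every test.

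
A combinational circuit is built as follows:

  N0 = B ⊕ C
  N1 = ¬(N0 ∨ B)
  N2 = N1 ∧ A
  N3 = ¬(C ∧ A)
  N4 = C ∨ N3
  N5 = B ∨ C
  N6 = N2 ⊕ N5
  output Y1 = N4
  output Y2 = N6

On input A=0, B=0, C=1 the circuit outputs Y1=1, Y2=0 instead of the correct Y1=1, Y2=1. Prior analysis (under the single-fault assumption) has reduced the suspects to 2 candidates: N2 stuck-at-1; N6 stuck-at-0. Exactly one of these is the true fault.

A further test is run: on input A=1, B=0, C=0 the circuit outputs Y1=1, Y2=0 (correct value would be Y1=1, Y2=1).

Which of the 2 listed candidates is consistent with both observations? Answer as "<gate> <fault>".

N6 stuck-at-0

Evaluate each candidate on input A=1, B=0, C=0:
  N2 stuck-at-1: N0=0, N1=1, N2=1 [stuck-at-1], N3=1, N4=1, N5=0, N6=1 → Y1=1, Y2=1 — eliminated
  N6 stuck-at-0: N0=0, N1=1, N2=1, N3=1, N4=1, N5=0, N6=0 [stuck-at-0] → Y1=1, Y2=0 — matches
Only N6 stuck-at-0 reproduces the observed Y1=1, Y2=0.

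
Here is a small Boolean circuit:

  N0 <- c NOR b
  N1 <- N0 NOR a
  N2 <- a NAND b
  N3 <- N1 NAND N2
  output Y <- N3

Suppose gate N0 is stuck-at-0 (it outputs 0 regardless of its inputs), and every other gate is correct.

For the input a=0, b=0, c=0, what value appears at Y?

Propagate with N0 forced: N0=0 [stuck-at-0], N1=1, N2=1, N3=0.
So Y = 0. (Without the fault it would be 1.)

0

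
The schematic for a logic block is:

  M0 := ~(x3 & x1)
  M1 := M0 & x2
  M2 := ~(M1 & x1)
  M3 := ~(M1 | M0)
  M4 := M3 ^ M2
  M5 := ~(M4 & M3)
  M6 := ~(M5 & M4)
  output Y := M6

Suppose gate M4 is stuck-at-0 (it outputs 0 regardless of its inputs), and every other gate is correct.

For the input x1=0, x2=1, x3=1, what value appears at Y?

1

Propagate with M4 forced: M0=1, M1=1, M2=1, M3=0, M4=0 [stuck-at-0], M5=1, M6=1.
So Y = 1. (Without the fault it would be 0.)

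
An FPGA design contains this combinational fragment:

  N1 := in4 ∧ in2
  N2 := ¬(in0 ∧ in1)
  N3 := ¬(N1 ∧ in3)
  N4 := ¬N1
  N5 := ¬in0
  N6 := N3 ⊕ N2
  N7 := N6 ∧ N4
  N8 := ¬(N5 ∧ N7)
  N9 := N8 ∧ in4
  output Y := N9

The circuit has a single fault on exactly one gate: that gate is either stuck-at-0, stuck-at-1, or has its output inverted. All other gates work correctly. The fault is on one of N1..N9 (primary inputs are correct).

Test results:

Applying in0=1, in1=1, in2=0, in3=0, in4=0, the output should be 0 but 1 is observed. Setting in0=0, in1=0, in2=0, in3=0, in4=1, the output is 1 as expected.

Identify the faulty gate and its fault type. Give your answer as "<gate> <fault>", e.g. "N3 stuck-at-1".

N9 stuck-at-1

Fault-free values for test 1 (in0=1, in1=1, in2=0, in3=0, in4=0): N1=0, N2=0, N3=1, N4=1, N5=0, N6=1, N7=1, N8=1, N9=0, giving Y=0. Observed 1.
Test 1: faults giving observed 1 are {N9 stuck-at-1, N9 inverted output}.
Test 2 (in0=0, in1=0, in2=0, in3=0, in4=1): fault-free N1=0, N2=1, N3=1, N4=1, N5=1, N6=0, N7=0, N8=1, N9=1 → 1; observed 1. Eliminates N9 inverted output.
Only N9 stuck-at-1 is consistent with every test.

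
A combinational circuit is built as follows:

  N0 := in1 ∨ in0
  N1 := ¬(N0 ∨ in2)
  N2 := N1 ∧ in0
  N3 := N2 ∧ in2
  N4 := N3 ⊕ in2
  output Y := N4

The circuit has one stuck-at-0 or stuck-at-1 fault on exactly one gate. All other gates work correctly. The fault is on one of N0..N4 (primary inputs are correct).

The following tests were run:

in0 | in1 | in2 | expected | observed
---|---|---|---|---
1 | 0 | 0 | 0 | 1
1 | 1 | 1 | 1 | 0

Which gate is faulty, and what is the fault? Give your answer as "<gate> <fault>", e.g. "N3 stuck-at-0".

N3 stuck-at-1

Fault-free values for test 1 (in0=1, in1=0, in2=0): N0=1, N1=0, N2=0, N3=0, N4=0, giving Y=0. Observed 1.
Test 1: faults giving observed 1 are {N3 stuck-at-1, N4 stuck-at-1}.
Test 2 (in0=1, in1=1, in2=1): fault-free N0=1, N1=0, N2=0, N3=0, N4=1 → 1; observed 0. Eliminates N4 stuck-at-1.
Only N3 stuck-at-1 is consistent with every test.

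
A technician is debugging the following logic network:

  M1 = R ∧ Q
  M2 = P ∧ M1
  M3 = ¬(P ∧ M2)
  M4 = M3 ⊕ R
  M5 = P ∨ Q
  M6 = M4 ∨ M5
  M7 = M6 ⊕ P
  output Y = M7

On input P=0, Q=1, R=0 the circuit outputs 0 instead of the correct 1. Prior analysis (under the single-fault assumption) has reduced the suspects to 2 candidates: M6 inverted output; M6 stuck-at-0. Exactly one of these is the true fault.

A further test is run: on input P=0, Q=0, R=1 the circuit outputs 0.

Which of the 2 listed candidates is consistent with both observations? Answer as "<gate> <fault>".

Evaluate each candidate on input P=0, Q=0, R=1:
  M6 inverted output: M1=0, M2=0, M3=1, M4=0, M5=0, M6=1 [inverted output], M7=1 → 1 — eliminated
  M6 stuck-at-0: M1=0, M2=0, M3=1, M4=0, M5=0, M6=0 [stuck-at-0], M7=0 → 0 — matches
Only M6 stuck-at-0 reproduces the observed 0.

M6 stuck-at-0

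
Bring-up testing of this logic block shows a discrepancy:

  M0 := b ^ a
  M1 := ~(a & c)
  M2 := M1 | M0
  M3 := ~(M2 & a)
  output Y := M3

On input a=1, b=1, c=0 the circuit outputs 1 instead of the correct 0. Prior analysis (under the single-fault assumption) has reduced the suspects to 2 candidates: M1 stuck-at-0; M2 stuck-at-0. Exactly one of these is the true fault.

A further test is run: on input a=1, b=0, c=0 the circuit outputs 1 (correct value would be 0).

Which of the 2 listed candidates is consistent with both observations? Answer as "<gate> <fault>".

M2 stuck-at-0

Evaluate each candidate on input a=1, b=0, c=0:
  M1 stuck-at-0: M0=1, M1=0 [stuck-at-0], M2=1, M3=0 → 0 — eliminated
  M2 stuck-at-0: M0=1, M1=1, M2=0 [stuck-at-0], M3=1 → 1 — matches
Only M2 stuck-at-0 reproduces the observed 1.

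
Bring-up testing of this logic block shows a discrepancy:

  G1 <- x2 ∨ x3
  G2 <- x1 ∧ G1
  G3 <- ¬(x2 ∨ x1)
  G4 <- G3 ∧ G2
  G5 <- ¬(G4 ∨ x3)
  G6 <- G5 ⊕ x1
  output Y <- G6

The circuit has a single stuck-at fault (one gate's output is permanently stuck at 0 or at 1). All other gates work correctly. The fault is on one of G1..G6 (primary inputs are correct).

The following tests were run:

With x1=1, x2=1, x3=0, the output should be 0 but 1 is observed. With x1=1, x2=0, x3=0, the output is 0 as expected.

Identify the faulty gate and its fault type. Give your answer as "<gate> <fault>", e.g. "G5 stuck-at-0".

Fault-free values for test 1 (x1=1, x2=1, x3=0): G1=1, G2=1, G3=0, G4=0, G5=1, G6=0, giving Y=0. Observed 1.
Test 1: faults giving observed 1 are {G3 stuck-at-1, G4 stuck-at-1, G5 stuck-at-0, G6 stuck-at-1}.
Test 2 (x1=1, x2=0, x3=0): fault-free G1=0, G2=0, G3=0, G4=0, G5=1, G6=0 → 0; observed 0. Eliminates G4 stuck-at-1, G5 stuck-at-0, G6 stuck-at-1.
Only G3 stuck-at-1 is consistent with every test.

G3 stuck-at-1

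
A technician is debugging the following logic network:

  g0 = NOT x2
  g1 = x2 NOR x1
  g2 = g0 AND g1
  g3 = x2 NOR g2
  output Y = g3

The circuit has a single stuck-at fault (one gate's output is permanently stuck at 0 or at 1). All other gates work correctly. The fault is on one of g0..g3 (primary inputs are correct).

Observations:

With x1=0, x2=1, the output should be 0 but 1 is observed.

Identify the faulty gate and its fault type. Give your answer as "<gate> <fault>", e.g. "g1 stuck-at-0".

g3 stuck-at-1

Fault-free values for test 1 (x1=0, x2=1): g0=0, g1=0, g2=0, g3=0, giving Y=0. Observed 1.
Test 1: faults giving observed 1 are {g3 stuck-at-1}.
Only g3 stuck-at-1 is consistent with every test.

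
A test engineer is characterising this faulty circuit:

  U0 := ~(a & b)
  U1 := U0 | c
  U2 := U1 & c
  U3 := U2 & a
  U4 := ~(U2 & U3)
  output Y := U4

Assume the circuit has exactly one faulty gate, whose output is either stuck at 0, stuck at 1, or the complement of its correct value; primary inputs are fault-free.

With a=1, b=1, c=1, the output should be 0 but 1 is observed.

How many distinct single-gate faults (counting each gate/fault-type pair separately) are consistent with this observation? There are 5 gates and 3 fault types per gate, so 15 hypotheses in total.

Fault-free: U0=0, U1=1, U2=1, U3=1, U4=0 → 0. Observed 1.
  U0: none of the 3 fault types match ✗
  U1: stuck-at-0, inverted output ✓; others ✗
  U2: stuck-at-0, inverted output ✓; others ✗
  U3: stuck-at-0, inverted output ✓; others ✗
  U4: stuck-at-1, inverted output ✓; others ✗
Consistent faults: {U1 stuck-at-0, U1 inverted output, U2 stuck-at-0, U2 inverted output, U3 stuck-at-0, U3 inverted output, U4 stuck-at-1, U4 inverted output} — 8 in all.

8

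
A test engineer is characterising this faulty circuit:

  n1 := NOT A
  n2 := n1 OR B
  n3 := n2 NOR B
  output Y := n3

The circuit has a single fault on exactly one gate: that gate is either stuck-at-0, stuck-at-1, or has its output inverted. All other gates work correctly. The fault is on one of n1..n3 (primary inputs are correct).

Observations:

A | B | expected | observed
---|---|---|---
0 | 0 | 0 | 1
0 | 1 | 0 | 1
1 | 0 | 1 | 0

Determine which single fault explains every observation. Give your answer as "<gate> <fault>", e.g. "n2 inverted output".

Fault-free values for test 1 (A=0, B=0): n1=1, n2=1, n3=0, giving Y=0. Observed 1.
Test 1: faults giving observed 1 are {n1 stuck-at-0, n1 inverted output, n2 stuck-at-0, n2 inverted output, n3 stuck-at-1, n3 inverted output}.
Test 2 (A=0, B=1): fault-free n1=1, n2=1, n3=0 → 0; observed 1. Eliminates n1 stuck-at-0, n1 inverted output, n2 stuck-at-0, n2 inverted output.
Test 3 (A=1, B=0): fault-free n1=0, n2=0, n3=1 → 1; observed 0. Eliminates n3 stuck-at-1.
Only n3 inverted output is consistent with every test.

n3 inverted output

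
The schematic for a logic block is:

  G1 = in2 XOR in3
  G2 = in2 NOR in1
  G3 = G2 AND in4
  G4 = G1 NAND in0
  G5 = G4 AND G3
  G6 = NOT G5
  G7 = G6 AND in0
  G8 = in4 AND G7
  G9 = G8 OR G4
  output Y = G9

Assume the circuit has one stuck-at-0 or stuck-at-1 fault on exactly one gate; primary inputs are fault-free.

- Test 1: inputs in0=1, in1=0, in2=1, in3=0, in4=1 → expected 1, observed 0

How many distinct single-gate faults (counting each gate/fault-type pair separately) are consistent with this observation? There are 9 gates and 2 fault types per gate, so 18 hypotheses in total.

Fault-free: G1=1, G2=0, G3=0, G4=0, G5=0, G6=1, G7=1, G8=1, G9=1 → 1. Observed 0.
  G1: none of the 2 fault types match ✗
  G2: none of the 2 fault types match ✗
  G3: none of the 2 fault types match ✗
  G4: none of the 2 fault types match ✗
  G5: stuck-at-1 ✓; others ✗
  G6: stuck-at-0 ✓; others ✗
  G7: stuck-at-0 ✓; others ✗
  G8: stuck-at-0 ✓; others ✗
  G9: stuck-at-0 ✓; others ✗
Consistent faults: {G5 stuck-at-1, G6 stuck-at-0, G7 stuck-at-0, G8 stuck-at-0, G9 stuck-at-0} — 5 in all.

5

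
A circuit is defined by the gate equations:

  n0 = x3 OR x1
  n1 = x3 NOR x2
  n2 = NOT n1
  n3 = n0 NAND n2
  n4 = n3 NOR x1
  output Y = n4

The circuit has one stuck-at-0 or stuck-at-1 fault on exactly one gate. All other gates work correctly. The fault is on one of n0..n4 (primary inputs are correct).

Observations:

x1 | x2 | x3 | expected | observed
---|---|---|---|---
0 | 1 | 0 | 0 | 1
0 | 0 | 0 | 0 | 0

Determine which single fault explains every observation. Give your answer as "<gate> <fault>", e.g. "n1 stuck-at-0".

n0 stuck-at-1

Fault-free values for test 1 (x1=0, x2=1, x3=0): n0=0, n1=0, n2=1, n3=1, n4=0, giving Y=0. Observed 1.
Test 1: faults giving observed 1 are {n0 stuck-at-1, n3 stuck-at-0, n4 stuck-at-1}.
Test 2 (x1=0, x2=0, x3=0): fault-free n0=0, n1=1, n2=0, n3=1, n4=0 → 0; observed 0. Eliminates n3 stuck-at-0, n4 stuck-at-1.
Only n0 stuck-at-1 is consistent with every test.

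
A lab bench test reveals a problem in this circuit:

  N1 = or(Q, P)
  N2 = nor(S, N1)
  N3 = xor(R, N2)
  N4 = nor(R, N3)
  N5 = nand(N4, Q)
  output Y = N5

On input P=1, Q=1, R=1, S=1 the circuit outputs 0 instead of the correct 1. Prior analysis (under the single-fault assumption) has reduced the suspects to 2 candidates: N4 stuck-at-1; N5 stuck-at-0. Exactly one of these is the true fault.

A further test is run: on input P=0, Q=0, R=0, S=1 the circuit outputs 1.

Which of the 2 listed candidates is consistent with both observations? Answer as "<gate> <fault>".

N4 stuck-at-1

Evaluate each candidate on input P=0, Q=0, R=0, S=1:
  N4 stuck-at-1: N1=0, N2=0, N3=0, N4=1 [stuck-at-1], N5=1 → 1 — matches
  N5 stuck-at-0: N1=0, N2=0, N3=0, N4=1, N5=0 [stuck-at-0] → 0 — eliminated
Only N4 stuck-at-1 reproduces the observed 1.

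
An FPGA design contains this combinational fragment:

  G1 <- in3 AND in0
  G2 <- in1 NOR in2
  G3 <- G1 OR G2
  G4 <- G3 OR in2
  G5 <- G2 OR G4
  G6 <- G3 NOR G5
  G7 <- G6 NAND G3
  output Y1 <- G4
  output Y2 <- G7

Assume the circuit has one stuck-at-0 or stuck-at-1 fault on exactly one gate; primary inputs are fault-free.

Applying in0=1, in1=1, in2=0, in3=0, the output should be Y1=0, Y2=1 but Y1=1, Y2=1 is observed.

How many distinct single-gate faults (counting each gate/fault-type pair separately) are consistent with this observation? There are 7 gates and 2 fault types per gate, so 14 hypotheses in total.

4

Fault-free: G1=0, G2=0, G3=0, G4=0, G5=0, G6=1, G7=1 → Y1=0, Y2=1. Observed Y1=1, Y2=1.
  G1 stuck-at-0: output Y1=0, Y2=1 ✗
  G1 stuck-at-1: output Y1=1, Y2=1 ✓
  G2 stuck-at-0: output Y1=0, Y2=1 ✗
  G2 stuck-at-1: output Y1=1, Y2=1 ✓
  G3 stuck-at-0: output Y1=0, Y2=1 ✗
  G3 stuck-at-1: output Y1=1, Y2=1 ✓
  G4 stuck-at-0: output Y1=0, Y2=1 ✗
  G4 stuck-at-1: output Y1=1, Y2=1 ✓
  G5 stuck-at-0: output Y1=0, Y2=1 ✗
  G5 stuck-at-1: output Y1=0, Y2=1 ✗
  G6 stuck-at-0: output Y1=0, Y2=1 ✗
  G6 stuck-at-1: output Y1=0, Y2=1 ✗
  G7 stuck-at-0: output Y1=0, Y2=0 ✗
  G7 stuck-at-1: output Y1=0, Y2=1 ✗
Consistent faults: {G1 stuck-at-1, G2 stuck-at-1, G3 stuck-at-1, G4 stuck-at-1} — 4 in all.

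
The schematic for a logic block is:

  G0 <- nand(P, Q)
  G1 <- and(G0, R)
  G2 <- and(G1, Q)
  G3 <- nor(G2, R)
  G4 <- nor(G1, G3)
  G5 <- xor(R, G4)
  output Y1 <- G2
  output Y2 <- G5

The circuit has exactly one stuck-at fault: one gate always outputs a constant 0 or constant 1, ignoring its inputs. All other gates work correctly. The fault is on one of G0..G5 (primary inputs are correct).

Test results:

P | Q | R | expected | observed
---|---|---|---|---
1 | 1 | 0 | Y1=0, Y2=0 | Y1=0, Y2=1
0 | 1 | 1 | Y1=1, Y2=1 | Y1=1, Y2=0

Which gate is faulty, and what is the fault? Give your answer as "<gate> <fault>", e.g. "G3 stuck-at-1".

G4 stuck-at-1

Fault-free values for test 1 (P=1, Q=1, R=0): G0=0, G1=0, G2=0, G3=1, G4=0, G5=0, giving Y1=0, Y2=0. Observed Y1=0, Y2=1.
Test 1: faults giving observed Y1=0, Y2=1 are {G3 stuck-at-0, G4 stuck-at-1, G5 stuck-at-1}.
Test 2 (P=0, Q=1, R=1): fault-free G0=1, G1=1, G2=1, G3=0, G4=0, G5=1 → Y1=1, Y2=1; observed Y1=1, Y2=0. Eliminates G3 stuck-at-0, G5 stuck-at-1.
Only G4 stuck-at-1 is consistent with every test.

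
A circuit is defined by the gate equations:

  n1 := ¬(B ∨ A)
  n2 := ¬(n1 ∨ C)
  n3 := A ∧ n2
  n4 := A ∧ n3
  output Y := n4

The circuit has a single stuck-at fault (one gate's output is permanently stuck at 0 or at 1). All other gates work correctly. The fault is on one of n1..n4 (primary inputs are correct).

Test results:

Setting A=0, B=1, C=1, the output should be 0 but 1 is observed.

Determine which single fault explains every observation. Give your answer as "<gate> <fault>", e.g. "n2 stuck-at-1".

n4 stuck-at-1

Fault-free values for test 1 (A=0, B=1, C=1): n1=0, n2=0, n3=0, n4=0, giving Y=0. Observed 1.
Test 1: faults giving observed 1 are {n4 stuck-at-1}.
Only n4 stuck-at-1 is consistent with every test.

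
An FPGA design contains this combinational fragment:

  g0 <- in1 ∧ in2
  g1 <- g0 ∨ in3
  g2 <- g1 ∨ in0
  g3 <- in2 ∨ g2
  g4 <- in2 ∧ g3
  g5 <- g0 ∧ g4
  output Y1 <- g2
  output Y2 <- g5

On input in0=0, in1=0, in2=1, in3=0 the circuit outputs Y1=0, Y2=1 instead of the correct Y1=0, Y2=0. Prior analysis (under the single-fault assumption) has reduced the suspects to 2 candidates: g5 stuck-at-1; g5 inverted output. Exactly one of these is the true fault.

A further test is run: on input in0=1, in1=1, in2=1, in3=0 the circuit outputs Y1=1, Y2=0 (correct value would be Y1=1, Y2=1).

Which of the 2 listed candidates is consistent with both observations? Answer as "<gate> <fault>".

Evaluate each candidate on input in0=1, in1=1, in2=1, in3=0:
  g5 stuck-at-1: g0=1, g1=1, g2=1, g3=1, g4=1, g5=1 [stuck-at-1] → Y1=1, Y2=1 — eliminated
  g5 inverted output: g0=1, g1=1, g2=1, g3=1, g4=1, g5=0 [inverted output] → Y1=1, Y2=0 — matches
Only g5 inverted output reproduces the observed Y1=1, Y2=0.

g5 inverted output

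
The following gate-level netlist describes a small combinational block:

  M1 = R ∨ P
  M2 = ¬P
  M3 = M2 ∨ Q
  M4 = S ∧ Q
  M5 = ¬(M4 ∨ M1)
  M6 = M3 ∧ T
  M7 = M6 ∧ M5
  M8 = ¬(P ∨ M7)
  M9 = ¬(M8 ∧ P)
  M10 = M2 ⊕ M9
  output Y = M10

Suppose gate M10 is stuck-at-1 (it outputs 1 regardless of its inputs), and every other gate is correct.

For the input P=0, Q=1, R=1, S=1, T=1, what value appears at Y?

1

Propagate with M10 forced: M1=1, M2=1, M3=1, M4=1, M5=0, M6=1, M7=0, M8=1, M9=1, M10=1 [stuck-at-1].
So Y = 1. (Without the fault it would be 0.)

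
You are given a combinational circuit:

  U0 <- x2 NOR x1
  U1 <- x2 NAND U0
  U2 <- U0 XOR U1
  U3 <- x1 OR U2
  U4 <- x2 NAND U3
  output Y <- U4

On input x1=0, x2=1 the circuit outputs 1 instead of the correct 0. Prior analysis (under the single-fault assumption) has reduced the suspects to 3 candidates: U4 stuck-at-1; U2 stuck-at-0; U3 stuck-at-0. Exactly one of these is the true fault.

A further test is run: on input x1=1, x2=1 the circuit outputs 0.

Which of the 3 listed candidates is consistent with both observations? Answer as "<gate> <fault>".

Evaluate each candidate on input x1=1, x2=1:
  U4 stuck-at-1: U0=0, U1=1, U2=1, U3=1, U4=1 [stuck-at-1] → 1 — eliminated
  U2 stuck-at-0: U0=0, U1=1, U2=0 [stuck-at-0], U3=1, U4=0 → 0 — matches
  U3 stuck-at-0: U0=0, U1=1, U2=1, U3=0 [stuck-at-0], U4=1 → 1 — eliminated
Only U2 stuck-at-0 reproduces the observed 0.

U2 stuck-at-0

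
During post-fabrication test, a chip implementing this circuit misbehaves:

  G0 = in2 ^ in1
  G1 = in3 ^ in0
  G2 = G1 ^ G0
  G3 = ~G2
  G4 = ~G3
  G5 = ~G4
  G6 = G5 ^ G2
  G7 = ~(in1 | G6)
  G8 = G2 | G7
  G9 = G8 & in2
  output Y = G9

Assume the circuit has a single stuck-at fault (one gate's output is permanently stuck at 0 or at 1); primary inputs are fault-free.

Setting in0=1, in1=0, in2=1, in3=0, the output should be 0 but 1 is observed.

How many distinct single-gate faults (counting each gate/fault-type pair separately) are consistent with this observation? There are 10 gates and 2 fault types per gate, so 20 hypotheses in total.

Fault-free: G0=1, G1=1, G2=0, G3=1, G4=0, G5=1, G6=1, G7=0, G8=0, G9=0 → 0. Observed 1.
  G0: stuck-at-0 ✓; others ✗
  G1: stuck-at-0 ✓; others ✗
  G2: stuck-at-1 ✓; others ✗
  G3: stuck-at-0 ✓; others ✗
  G4: stuck-at-1 ✓; others ✗
  G5: stuck-at-0 ✓; others ✗
  G6: stuck-at-0 ✓; others ✗
  G7: stuck-at-1 ✓; others ✗
  G8: stuck-at-1 ✓; others ✗
  G9: stuck-at-1 ✓; others ✗
Consistent faults: {G0 stuck-at-0, G1 stuck-at-0, G2 stuck-at-1, G3 stuck-at-0, G4 stuck-at-1, G5 stuck-at-0, G6 stuck-at-0, G7 stuck-at-1, G8 stuck-at-1, G9 stuck-at-1} — 10 in all.

10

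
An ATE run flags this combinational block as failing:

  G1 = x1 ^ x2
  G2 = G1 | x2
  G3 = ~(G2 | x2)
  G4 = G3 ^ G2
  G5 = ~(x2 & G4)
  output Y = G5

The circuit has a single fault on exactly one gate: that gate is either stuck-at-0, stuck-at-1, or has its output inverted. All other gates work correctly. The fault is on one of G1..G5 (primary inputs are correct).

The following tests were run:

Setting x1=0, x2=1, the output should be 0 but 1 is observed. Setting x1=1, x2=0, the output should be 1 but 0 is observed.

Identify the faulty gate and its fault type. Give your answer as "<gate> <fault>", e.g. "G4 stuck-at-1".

Fault-free values for test 1 (x1=0, x2=1): G1=1, G2=1, G3=0, G4=1, G5=0, giving Y=0. Observed 1.
Test 1: faults giving observed 1 are {G2 stuck-at-0, G2 inverted output, G3 stuck-at-1, G3 inverted output, G4 stuck-at-0, G4 inverted output, G5 stuck-at-1, G5 inverted output}.
Test 2 (x1=1, x2=0): fault-free G1=1, G2=1, G3=0, G4=1, G5=1 → 1; observed 0. Eliminates G2 stuck-at-0, G2 inverted output, G3 stuck-at-1, G3 inverted output, G4 stuck-at-0, G4 inverted output, G5 stuck-at-1.
Only G5 inverted output is consistent with every test.

G5 inverted output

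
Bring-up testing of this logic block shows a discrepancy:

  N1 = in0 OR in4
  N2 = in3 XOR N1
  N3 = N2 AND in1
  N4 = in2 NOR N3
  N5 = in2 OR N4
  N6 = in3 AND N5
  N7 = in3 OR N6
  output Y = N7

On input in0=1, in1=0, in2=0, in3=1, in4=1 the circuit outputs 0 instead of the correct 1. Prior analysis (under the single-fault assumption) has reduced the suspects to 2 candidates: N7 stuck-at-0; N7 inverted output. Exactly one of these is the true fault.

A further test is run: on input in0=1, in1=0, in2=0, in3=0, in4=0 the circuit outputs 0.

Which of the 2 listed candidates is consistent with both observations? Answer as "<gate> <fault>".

Evaluate each candidate on input in0=1, in1=0, in2=0, in3=0, in4=0:
  N7 stuck-at-0: N1=1, N2=1, N3=0, N4=1, N5=1, N6=0, N7=0 [stuck-at-0] → 0 — matches
  N7 inverted output: N1=1, N2=1, N3=0, N4=1, N5=1, N6=0, N7=1 [inverted output] → 1 — eliminated
Only N7 stuck-at-0 reproduces the observed 0.

N7 stuck-at-0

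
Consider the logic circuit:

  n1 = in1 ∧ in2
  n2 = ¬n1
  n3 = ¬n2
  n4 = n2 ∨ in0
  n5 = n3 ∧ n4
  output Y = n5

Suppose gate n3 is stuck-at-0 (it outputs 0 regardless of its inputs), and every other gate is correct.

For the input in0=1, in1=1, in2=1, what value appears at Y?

0

Propagate with n3 forced: n1=1, n2=0, n3=0 [stuck-at-0], n4=1, n5=0.
So Y = 0. (Without the fault it would be 1.)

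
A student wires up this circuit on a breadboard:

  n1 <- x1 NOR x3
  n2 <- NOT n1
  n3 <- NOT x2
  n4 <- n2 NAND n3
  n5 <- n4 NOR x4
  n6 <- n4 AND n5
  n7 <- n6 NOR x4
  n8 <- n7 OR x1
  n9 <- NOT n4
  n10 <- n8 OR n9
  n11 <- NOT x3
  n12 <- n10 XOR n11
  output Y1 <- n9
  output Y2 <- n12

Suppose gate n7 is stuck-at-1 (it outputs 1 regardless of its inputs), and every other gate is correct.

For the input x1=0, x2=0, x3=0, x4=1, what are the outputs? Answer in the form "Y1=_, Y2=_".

Y1=0, Y2=0

Propagate with n7 forced: n1=1, n2=0, n3=1, n4=1, n5=0, n6=0, n7=1 [stuck-at-1], n8=1, n9=0, n10=1, n11=1, n12=0.
So the outputs are Y1=0, Y2=0. (Without the fault they would be Y1=0, Y2=1.)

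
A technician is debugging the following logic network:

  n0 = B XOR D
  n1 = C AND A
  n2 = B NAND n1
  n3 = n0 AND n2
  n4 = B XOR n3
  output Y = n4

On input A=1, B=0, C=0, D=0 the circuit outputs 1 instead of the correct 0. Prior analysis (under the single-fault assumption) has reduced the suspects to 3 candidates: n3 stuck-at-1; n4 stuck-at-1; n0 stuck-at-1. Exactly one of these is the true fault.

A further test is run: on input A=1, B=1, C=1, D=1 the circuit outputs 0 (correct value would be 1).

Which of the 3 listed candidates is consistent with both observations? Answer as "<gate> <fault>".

n3 stuck-at-1

Evaluate each candidate on input A=1, B=1, C=1, D=1:
  n3 stuck-at-1: n0=0, n1=1, n2=0, n3=1 [stuck-at-1], n4=0 → 0 — matches
  n4 stuck-at-1: n0=0, n1=1, n2=0, n3=0, n4=1 [stuck-at-1] → 1 — eliminated
  n0 stuck-at-1: n0=1 [stuck-at-1], n1=1, n2=0, n3=0, n4=1 → 1 — eliminated
Only n3 stuck-at-1 reproduces the observed 0.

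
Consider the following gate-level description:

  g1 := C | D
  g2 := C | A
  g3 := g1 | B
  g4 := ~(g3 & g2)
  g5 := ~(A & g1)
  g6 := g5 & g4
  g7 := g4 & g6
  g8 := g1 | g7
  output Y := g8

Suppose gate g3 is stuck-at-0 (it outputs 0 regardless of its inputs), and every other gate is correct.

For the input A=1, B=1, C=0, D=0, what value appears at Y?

1

Propagate with g3 forced: g1=0, g2=1, g3=0 [stuck-at-0], g4=1, g5=1, g6=1, g7=1, g8=1.
So Y = 1. (Without the fault it would be 0.)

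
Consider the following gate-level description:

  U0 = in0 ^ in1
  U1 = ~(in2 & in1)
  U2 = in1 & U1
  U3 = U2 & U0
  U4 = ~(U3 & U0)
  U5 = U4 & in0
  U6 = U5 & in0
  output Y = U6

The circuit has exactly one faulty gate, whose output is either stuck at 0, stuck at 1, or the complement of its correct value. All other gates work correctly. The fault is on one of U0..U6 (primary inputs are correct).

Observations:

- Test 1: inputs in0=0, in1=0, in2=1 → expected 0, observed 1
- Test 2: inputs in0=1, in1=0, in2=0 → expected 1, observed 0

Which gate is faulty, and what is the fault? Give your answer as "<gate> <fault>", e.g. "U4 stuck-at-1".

Fault-free values for test 1 (in0=0, in1=0, in2=1): U0=0, U1=1, U2=0, U3=0, U4=1, U5=0, U6=0, giving Y=0. Observed 1.
Test 1: faults giving observed 1 are {U6 stuck-at-1, U6 inverted output}.
Test 2 (in0=1, in1=0, in2=0): fault-free U0=1, U1=1, U2=0, U3=0, U4=1, U5=1, U6=1 → 1; observed 0. Eliminates U6 stuck-at-1.
Only U6 inverted output is consistent with every test.

U6 inverted output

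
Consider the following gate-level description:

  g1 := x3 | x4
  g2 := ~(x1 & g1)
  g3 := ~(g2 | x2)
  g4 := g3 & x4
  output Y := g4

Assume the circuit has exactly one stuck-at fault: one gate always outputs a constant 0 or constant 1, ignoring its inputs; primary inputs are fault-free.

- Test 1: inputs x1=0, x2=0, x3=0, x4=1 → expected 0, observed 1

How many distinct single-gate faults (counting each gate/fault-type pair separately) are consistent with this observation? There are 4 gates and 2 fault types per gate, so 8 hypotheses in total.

3

Fault-free: g1=1, g2=1, g3=0, g4=0 → 0. Observed 1.
  g1 stuck-at-0: output 0 ✗
  g1 stuck-at-1: output 0 ✗
  g2 stuck-at-0: output 1 ✓
  g2 stuck-at-1: output 0 ✗
  g3 stuck-at-0: output 0 ✗
  g3 stuck-at-1: output 1 ✓
  g4 stuck-at-0: output 0 ✗
  g4 stuck-at-1: output 1 ✓
Consistent faults: {g2 stuck-at-0, g3 stuck-at-1, g4 stuck-at-1} — 3 in all.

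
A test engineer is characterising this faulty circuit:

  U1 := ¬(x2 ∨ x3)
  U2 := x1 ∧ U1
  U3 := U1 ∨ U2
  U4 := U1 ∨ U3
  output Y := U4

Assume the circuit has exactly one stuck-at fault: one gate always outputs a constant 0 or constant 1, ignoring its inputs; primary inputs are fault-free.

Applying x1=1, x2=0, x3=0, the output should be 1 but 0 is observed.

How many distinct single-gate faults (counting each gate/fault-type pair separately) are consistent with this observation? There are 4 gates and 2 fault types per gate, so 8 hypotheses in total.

Fault-free: U1=1, U2=1, U3=1, U4=1 → 1. Observed 0.
  U1 stuck-at-0: output 0 ✓
  U1 stuck-at-1: output 1 ✗
  U2 stuck-at-0: output 1 ✗
  U2 stuck-at-1: output 1 ✗
  U3 stuck-at-0: output 1 ✗
  U3 stuck-at-1: output 1 ✗
  U4 stuck-at-0: output 0 ✓
  U4 stuck-at-1: output 1 ✗
Consistent faults: {U1 stuck-at-0, U4 stuck-at-0} — 2 in all.

2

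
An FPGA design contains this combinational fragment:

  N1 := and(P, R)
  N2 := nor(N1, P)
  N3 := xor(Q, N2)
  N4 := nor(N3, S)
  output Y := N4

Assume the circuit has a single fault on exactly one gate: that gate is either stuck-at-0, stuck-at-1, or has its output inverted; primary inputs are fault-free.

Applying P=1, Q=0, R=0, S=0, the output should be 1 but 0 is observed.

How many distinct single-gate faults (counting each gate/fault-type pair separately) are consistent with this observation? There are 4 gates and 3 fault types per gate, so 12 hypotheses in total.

6

Fault-free: N1=0, N2=0, N3=0, N4=1 → 1. Observed 0.
  N1 stuck-at-0: output 1 ✗
  N1 stuck-at-1: output 1 ✗
  N1 inverted output: output 1 ✗
  N2 stuck-at-0: output 1 ✗
  N2 stuck-at-1: output 0 ✓
  N2 inverted output: output 0 ✓
  N3 stuck-at-0: output 1 ✗
  N3 stuck-at-1: output 0 ✓
  N3 inverted output: output 0 ✓
  N4 stuck-at-0: output 0 ✓
  N4 stuck-at-1: output 1 ✗
  N4 inverted output: output 0 ✓
Consistent faults: {N2 stuck-at-1, N2 inverted output, N3 stuck-at-1, N3 inverted output, N4 stuck-at-0, N4 inverted output} — 6 in all.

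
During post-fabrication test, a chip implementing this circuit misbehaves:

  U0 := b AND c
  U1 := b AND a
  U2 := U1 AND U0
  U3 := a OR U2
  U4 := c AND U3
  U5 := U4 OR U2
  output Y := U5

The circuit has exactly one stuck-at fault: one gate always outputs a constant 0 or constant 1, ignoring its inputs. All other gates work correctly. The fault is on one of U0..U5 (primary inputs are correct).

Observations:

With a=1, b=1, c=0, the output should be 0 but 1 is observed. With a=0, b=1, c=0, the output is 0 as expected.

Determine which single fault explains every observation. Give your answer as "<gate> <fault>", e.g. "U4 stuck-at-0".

U0 stuck-at-1

Fault-free values for test 1 (a=1, b=1, c=0): U0=0, U1=1, U2=0, U3=1, U4=0, U5=0, giving Y=0. Observed 1.
Test 1: faults giving observed 1 are {U0 stuck-at-1, U2 stuck-at-1, U4 stuck-at-1, U5 stuck-at-1}.
Test 2 (a=0, b=1, c=0): fault-free U0=0, U1=0, U2=0, U3=0, U4=0, U5=0 → 0; observed 0. Eliminates U2 stuck-at-1, U4 stuck-at-1, U5 stuck-at-1.
Only U0 stuck-at-1 is consistent with every test.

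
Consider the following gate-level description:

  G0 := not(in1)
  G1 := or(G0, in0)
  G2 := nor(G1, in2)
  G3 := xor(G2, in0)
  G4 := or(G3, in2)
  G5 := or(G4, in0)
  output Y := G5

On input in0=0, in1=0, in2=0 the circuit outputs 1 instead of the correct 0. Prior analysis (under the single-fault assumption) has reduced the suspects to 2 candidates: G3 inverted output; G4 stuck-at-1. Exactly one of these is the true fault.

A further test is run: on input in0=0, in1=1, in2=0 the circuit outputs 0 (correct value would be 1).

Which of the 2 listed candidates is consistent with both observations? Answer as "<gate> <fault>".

Evaluate each candidate on input in0=0, in1=1, in2=0:
  G3 inverted output: G0=0, G1=0, G2=1, G3=0 [inverted output], G4=0, G5=0 → 0 — matches
  G4 stuck-at-1: G0=0, G1=0, G2=1, G3=1, G4=1 [stuck-at-1], G5=1 → 1 — eliminated
Only G3 inverted output reproduces the observed 0.

G3 inverted output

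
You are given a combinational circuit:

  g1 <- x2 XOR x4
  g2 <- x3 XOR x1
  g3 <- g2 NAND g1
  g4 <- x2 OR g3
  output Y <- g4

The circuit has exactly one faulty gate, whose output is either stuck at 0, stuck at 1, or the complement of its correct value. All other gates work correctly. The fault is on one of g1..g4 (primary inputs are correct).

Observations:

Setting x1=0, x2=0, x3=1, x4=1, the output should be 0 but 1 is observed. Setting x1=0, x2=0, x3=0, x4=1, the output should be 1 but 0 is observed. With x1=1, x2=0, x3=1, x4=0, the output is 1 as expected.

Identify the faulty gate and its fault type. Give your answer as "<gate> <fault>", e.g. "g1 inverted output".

g2 inverted output

Fault-free values for test 1 (x1=0, x2=0, x3=1, x4=1): g1=1, g2=1, g3=0, g4=0, giving Y=0. Observed 1.
Test 1: faults giving observed 1 are {g1 stuck-at-0, g1 inverted output, g2 stuck-at-0, g2 inverted output, g3 stuck-at-1, g3 inverted output, g4 stuck-at-1, g4 inverted output}.
Test 2 (x1=0, x2=0, x3=0, x4=1): fault-free g1=1, g2=0, g3=1, g4=1 → 1; observed 0. Eliminates g1 stuck-at-0, g1 inverted output, g2 stuck-at-0, g3 stuck-at-1, g4 stuck-at-1.
Test 3 (x1=1, x2=0, x3=1, x4=0): fault-free g1=0, g2=0, g3=1, g4=1 → 1; observed 1. Eliminates g3 inverted output, g4 inverted output.
Only g2 inverted output is consistent with every test.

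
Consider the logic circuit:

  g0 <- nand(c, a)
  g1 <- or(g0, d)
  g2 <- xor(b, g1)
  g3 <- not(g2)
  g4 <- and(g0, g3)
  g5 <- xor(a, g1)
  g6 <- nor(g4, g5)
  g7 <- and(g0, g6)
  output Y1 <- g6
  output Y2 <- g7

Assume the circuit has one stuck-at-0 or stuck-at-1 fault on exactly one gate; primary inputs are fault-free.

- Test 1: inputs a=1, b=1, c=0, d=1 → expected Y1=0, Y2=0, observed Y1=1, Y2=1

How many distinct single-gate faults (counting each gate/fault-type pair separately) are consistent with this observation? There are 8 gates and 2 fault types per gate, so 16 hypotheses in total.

4

Fault-free: g0=1, g1=1, g2=0, g3=1, g4=1, g5=0, g6=0, g7=0 → Y1=0, Y2=0. Observed Y1=1, Y2=1.
  g0: none of the 2 fault types match ✗
  g1: none of the 2 fault types match ✗
  g2: stuck-at-1 ✓; others ✗
  g3: stuck-at-0 ✓; others ✗
  g4: stuck-at-0 ✓; others ✗
  g5: none of the 2 fault types match ✗
  g6: stuck-at-1 ✓; others ✗
  g7: none of the 2 fault types match ✗
Consistent faults: {g2 stuck-at-1, g3 stuck-at-0, g4 stuck-at-0, g6 stuck-at-1} — 4 in all.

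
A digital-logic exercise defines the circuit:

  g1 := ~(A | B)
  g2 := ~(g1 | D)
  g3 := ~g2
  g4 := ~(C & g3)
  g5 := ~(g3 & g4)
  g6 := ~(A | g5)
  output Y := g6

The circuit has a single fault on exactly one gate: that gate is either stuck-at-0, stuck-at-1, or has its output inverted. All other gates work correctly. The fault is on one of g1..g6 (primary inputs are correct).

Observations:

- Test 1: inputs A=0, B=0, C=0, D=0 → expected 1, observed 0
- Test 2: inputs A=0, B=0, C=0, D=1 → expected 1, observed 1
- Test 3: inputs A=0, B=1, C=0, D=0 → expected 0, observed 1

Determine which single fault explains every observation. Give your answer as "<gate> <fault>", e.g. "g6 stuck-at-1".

Fault-free values for test 1 (A=0, B=0, C=0, D=0): g1=1, g2=0, g3=1, g4=1, g5=0, g6=1, giving Y=1. Observed 0.
Test 1: faults giving observed 0 are {g1 stuck-at-0, g1 inverted output, g2 stuck-at-1, g2 inverted output, g3 stuck-at-0, g3 inverted output, g4 stuck-at-0, g4 inverted output, g5 stuck-at-1, g5 inverted output, g6 stuck-at-0, g6 inverted output}.
Test 2 (A=0, B=0, C=0, D=1): fault-free g1=1, g2=0, g3=1, g4=1, g5=0, g6=1 → 1; observed 1. Eliminates g2 stuck-at-1, g2 inverted output, g3 stuck-at-0, g3 inverted output, g4 stuck-at-0, g4 inverted output, g5 stuck-at-1, g5 inverted output, g6 stuck-at-0, g6 inverted output.
Test 3 (A=0, B=1, C=0, D=0): fault-free g1=0, g2=1, g3=0, g4=1, g5=1, g6=0 → 0; observed 1. Eliminates g1 stuck-at-0.
Only g1 inverted output is consistent with every test.

g1 inverted output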